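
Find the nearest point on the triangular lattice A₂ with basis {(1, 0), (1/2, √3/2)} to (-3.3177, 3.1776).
(-3, 3.464)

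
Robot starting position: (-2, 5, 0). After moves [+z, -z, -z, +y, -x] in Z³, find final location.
(-3, 6, -1)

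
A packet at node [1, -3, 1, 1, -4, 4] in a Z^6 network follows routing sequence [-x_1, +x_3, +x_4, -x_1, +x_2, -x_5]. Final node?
(-1, -2, 2, 2, -5, 4)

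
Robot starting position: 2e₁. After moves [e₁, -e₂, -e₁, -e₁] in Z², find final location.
(1, -1)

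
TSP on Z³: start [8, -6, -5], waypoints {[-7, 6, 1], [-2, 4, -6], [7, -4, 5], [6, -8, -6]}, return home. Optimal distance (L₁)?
80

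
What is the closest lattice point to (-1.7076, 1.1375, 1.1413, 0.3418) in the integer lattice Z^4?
(-2, 1, 1, 0)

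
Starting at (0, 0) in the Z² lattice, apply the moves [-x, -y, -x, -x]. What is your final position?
(-3, -1)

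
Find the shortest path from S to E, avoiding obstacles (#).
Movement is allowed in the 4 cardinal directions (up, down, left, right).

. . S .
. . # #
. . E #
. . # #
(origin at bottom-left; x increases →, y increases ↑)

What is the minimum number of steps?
4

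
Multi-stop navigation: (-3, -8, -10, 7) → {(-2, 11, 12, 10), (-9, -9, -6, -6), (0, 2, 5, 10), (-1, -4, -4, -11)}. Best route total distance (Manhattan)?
99
(one optimal route: (-3, -8, -10, 7) → (-9, -9, -6, -6) → (-1, -4, -4, -11) → (0, 2, 5, 10) → (-2, 11, 12, 10))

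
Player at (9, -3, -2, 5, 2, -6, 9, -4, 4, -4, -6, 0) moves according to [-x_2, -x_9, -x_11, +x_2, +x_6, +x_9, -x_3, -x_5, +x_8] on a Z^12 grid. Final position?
(9, -3, -3, 5, 1, -5, 9, -3, 4, -4, -7, 0)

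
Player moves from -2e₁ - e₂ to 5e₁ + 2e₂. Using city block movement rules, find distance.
10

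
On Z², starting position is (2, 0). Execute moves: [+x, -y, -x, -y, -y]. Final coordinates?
(2, -3)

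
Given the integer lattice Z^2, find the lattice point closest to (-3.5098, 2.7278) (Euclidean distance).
(-4, 3)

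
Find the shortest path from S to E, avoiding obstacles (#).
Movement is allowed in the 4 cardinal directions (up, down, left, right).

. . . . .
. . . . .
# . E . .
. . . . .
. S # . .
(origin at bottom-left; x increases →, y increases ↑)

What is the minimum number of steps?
3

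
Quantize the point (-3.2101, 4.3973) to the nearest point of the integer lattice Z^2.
(-3, 4)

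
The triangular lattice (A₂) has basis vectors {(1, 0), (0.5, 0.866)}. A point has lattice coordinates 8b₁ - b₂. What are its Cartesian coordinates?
(7.5, -0.866)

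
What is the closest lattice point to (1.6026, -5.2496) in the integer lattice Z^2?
(2, -5)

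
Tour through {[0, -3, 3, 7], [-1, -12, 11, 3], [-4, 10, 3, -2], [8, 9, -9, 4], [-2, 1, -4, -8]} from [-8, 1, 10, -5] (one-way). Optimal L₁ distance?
134
(one optimal route: (-8, 1, 10, -5) → (-1, -12, 11, 3) → (0, -3, 3, 7) → (-2, 1, -4, -8) → (-4, 10, 3, -2) → (8, 9, -9, 4))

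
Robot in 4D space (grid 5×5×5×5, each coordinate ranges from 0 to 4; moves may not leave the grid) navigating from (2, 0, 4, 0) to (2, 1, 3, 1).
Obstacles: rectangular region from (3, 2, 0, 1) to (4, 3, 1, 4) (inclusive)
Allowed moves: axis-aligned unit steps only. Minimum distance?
3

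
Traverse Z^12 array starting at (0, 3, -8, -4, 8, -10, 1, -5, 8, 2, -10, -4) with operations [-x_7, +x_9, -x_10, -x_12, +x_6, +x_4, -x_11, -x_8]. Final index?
(0, 3, -8, -3, 8, -9, 0, -6, 9, 1, -11, -5)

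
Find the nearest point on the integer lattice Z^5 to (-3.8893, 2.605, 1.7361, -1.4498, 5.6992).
(-4, 3, 2, -1, 6)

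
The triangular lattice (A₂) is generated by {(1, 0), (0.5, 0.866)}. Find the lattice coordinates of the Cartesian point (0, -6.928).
4b₁ - 8b₂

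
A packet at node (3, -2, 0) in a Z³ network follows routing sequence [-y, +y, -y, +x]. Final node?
(4, -3, 0)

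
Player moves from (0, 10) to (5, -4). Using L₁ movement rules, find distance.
19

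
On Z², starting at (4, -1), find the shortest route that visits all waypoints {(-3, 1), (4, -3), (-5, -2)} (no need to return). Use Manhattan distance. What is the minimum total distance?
17
(one optimal route: (4, -1) → (4, -3) → (-5, -2) → (-3, 1))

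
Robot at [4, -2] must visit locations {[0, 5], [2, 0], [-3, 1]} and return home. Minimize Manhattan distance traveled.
28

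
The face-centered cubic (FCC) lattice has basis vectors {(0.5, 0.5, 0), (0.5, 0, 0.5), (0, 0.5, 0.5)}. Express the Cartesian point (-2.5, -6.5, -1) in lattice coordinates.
-8b₁ + 3b₂ - 5b₃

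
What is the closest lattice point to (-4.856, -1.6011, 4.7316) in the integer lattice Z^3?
(-5, -2, 5)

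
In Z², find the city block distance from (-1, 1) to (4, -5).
11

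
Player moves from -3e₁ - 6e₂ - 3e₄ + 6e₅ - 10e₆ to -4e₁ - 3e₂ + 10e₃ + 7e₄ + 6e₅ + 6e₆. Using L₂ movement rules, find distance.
21.587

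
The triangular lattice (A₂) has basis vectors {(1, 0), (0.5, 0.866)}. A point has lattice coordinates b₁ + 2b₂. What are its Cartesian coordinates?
(2, 1.732)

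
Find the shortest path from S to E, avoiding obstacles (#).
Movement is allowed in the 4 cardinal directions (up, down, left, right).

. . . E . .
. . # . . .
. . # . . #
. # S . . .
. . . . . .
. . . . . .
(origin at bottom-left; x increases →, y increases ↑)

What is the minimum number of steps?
4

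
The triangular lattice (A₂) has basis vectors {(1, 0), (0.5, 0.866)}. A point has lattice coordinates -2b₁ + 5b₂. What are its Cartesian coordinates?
(0.5, 4.33)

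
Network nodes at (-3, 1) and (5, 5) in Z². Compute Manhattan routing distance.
12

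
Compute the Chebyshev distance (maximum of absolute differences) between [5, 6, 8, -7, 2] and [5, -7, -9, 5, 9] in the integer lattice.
17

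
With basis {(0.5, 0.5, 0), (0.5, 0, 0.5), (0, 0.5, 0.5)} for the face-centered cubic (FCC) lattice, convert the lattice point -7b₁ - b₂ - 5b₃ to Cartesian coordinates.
(-4, -6, -3)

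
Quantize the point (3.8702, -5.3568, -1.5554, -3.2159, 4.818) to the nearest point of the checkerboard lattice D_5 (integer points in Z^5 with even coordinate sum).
(4, -5, -1, -3, 5)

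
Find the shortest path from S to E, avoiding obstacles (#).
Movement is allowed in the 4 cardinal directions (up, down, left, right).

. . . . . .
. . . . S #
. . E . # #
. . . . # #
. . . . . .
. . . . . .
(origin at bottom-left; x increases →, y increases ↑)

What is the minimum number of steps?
3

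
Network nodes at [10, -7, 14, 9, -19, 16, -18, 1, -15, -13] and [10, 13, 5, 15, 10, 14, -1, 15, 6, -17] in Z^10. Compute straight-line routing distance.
48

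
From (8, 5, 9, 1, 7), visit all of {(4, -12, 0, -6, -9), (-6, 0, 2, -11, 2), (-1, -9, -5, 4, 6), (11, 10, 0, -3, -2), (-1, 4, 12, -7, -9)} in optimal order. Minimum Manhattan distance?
177
(one optimal route: (8, 5, 9, 1, 7) → (11, 10, 0, -3, -2) → (4, -12, 0, -6, -9) → (-1, 4, 12, -7, -9) → (-6, 0, 2, -11, 2) → (-1, -9, -5, 4, 6))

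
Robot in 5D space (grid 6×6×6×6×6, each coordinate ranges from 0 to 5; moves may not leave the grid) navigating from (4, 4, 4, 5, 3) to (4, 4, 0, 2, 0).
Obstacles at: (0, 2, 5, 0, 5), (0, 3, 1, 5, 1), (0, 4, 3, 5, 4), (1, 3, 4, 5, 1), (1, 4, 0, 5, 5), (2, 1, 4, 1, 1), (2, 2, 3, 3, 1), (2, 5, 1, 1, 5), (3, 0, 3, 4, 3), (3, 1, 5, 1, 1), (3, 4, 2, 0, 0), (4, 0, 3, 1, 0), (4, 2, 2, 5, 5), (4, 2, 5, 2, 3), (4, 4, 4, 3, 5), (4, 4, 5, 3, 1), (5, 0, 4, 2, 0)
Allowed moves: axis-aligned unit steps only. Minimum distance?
10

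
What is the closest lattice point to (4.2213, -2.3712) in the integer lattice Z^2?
(4, -2)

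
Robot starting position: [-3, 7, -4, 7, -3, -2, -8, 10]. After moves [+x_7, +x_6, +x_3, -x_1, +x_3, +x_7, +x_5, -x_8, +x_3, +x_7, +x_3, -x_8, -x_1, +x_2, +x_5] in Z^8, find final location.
(-5, 8, 0, 7, -1, -1, -5, 8)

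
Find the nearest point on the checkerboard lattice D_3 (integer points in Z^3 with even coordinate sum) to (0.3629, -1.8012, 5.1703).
(1, -2, 5)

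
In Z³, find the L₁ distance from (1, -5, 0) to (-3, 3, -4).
16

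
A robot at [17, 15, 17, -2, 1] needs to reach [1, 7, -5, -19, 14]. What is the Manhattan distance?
76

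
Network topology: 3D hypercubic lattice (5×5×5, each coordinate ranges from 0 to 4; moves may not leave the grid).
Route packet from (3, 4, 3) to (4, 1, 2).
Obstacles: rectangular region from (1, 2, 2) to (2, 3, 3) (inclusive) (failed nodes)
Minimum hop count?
5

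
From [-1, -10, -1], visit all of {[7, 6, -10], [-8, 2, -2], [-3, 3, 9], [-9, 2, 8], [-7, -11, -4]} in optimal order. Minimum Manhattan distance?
77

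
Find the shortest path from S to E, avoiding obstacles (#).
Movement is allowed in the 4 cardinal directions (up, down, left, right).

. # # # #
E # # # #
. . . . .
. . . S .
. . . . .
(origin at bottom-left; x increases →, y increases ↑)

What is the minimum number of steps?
5
(one shortest path: (3, 1) → (2, 1) → (1, 1) → (0, 1) → (0, 2) → (0, 3))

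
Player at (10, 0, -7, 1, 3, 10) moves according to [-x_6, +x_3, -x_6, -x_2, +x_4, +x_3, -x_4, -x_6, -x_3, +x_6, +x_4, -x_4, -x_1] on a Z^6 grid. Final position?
(9, -1, -6, 1, 3, 8)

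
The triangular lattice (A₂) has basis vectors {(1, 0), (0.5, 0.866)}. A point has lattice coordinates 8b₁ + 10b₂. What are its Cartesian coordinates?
(13, 8.66)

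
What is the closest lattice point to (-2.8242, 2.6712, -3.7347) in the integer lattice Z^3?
(-3, 3, -4)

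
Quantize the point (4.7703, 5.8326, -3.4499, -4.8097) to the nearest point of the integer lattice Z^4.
(5, 6, -3, -5)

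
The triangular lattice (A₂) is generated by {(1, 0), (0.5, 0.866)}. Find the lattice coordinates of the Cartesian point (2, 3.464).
4b₂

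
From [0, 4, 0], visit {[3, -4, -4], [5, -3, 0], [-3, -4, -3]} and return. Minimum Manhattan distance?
40
(one optimal route: (0, 4, 0) → (5, -3, 0) → (3, -4, -4) → (-3, -4, -3) → (0, 4, 0))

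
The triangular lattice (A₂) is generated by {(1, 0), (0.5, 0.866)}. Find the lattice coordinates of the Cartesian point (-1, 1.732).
-2b₁ + 2b₂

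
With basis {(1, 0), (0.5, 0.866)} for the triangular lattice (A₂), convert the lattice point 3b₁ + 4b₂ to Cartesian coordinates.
(5, 3.464)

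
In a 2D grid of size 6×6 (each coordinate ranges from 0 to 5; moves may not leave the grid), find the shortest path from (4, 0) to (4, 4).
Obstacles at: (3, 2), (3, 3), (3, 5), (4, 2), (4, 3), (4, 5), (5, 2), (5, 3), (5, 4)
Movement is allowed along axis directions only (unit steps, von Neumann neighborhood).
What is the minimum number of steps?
8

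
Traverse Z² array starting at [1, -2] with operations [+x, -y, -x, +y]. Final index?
(1, -2)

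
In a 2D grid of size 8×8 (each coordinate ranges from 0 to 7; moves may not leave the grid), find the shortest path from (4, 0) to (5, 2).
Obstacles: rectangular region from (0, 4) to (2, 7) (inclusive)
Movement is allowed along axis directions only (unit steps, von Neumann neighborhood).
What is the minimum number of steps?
3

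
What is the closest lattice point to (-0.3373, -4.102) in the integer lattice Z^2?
(0, -4)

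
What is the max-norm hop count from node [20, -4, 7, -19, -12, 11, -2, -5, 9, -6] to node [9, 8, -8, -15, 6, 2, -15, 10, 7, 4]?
18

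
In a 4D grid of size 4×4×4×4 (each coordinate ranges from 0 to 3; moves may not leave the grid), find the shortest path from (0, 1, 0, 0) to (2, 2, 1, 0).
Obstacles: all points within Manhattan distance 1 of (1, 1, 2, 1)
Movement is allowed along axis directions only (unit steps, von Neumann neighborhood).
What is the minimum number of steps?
4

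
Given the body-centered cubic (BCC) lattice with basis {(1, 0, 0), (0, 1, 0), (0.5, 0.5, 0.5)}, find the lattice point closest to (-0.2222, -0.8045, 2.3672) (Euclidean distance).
(-0.5, -0.5, 2.5)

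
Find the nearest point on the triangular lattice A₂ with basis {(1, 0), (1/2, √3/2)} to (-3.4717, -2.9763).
(-3.5, -2.598)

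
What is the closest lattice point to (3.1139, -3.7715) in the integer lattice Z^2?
(3, -4)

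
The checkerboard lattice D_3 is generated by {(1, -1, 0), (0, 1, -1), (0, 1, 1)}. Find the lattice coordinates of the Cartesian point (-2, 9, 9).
-2b₁ - b₂ + 8b₃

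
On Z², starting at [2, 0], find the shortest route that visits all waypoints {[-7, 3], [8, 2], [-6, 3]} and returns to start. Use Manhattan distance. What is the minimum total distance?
36
(one optimal route: (2, 0) → (-7, 3) → (-6, 3) → (8, 2) → (2, 0))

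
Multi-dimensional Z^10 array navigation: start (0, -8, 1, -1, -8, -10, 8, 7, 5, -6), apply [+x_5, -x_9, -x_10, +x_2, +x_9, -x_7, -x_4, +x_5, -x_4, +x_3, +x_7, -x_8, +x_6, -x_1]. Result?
(-1, -7, 2, -3, -6, -9, 8, 6, 5, -7)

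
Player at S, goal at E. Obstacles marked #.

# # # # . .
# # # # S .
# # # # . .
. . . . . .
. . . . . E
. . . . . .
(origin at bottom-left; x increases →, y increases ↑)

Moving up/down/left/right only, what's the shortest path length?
4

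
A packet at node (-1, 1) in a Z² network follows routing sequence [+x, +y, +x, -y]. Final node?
(1, 1)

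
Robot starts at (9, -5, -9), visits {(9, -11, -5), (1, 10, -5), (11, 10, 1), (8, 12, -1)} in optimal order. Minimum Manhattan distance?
59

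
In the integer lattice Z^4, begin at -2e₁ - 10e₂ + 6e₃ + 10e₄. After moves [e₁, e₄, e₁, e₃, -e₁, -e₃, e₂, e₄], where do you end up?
(-1, -9, 6, 12)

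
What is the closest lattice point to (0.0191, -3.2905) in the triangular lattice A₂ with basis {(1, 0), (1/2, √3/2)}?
(0, -3.464)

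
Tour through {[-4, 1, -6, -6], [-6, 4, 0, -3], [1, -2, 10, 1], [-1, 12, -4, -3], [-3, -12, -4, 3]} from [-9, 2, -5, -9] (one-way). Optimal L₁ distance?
103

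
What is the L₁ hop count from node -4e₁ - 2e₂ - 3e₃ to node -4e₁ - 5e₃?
4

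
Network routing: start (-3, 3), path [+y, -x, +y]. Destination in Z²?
(-4, 5)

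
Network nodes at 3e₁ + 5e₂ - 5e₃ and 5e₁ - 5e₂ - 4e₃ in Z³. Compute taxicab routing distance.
13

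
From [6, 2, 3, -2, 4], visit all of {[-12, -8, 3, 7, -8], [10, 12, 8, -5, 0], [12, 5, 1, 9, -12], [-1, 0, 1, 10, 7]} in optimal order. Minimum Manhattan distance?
145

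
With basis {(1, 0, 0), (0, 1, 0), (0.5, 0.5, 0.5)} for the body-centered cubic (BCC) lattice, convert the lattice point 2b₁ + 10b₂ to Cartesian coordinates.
(2, 10, 0)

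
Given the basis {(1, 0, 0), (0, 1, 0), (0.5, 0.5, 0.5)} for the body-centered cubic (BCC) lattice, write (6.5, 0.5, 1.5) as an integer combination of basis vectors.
5b₁ - b₂ + 3b₃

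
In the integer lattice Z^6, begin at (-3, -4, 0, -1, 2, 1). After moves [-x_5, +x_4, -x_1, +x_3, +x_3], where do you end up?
(-4, -4, 2, 0, 1, 1)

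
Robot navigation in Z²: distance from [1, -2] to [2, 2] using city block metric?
5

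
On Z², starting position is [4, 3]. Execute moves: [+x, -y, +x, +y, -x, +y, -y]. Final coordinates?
(5, 3)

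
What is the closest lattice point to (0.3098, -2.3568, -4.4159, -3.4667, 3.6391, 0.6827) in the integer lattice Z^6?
(0, -2, -4, -3, 4, 1)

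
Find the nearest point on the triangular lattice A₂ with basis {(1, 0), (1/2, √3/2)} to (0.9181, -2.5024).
(0.5, -2.598)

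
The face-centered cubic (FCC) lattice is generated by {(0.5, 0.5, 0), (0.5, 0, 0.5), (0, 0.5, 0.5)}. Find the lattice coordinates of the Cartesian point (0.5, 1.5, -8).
10b₁ - 9b₂ - 7b₃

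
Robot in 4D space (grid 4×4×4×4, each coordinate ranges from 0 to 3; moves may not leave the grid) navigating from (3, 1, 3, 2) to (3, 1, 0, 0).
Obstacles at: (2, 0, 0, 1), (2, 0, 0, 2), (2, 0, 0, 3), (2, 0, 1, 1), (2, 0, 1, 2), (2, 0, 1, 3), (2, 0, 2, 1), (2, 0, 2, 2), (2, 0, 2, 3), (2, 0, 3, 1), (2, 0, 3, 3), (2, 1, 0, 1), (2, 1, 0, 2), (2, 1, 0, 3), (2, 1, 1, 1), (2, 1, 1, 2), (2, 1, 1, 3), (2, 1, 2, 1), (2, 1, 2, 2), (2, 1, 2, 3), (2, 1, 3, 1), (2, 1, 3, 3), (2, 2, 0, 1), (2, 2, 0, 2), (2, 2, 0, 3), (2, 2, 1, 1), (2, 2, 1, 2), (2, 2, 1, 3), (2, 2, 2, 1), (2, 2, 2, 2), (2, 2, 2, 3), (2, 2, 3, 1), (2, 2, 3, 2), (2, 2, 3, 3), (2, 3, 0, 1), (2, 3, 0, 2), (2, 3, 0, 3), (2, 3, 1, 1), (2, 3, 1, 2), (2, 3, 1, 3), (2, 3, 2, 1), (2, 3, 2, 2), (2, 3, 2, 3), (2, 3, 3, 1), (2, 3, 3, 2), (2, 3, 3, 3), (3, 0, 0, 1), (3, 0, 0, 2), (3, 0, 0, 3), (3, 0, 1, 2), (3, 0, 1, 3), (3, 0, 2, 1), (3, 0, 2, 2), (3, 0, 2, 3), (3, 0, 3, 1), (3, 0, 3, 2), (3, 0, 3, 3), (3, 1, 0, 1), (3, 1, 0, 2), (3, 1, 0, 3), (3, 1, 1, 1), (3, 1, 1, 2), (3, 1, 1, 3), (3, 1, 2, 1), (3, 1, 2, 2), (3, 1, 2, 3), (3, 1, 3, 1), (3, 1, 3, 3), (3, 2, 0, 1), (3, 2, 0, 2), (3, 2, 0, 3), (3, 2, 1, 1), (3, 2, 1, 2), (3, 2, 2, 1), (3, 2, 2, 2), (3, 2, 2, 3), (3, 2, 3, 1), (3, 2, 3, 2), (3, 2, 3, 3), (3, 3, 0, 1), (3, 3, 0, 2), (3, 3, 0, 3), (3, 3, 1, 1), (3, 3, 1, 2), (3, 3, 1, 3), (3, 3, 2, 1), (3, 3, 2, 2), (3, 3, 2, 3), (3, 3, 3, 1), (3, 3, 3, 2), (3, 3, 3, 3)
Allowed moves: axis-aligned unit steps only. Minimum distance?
9
(one shortest path: (3, 1, 3, 2) → (2, 1, 3, 2) → (1, 1, 3, 2) → (1, 1, 2, 2) → (1, 1, 1, 2) → (1, 1, 0, 2) → (1, 1, 0, 1) → (1, 1, 0, 0) → (2, 1, 0, 0) → (3, 1, 0, 0))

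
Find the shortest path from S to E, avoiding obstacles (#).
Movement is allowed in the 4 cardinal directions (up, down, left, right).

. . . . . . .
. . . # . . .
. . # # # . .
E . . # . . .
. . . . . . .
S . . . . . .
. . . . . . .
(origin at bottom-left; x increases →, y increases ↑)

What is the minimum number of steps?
2
(one shortest path: (0, 1) → (0, 2) → (0, 3))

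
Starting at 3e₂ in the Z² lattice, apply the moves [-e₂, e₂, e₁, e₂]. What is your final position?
(1, 4)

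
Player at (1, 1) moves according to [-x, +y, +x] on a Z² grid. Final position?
(1, 2)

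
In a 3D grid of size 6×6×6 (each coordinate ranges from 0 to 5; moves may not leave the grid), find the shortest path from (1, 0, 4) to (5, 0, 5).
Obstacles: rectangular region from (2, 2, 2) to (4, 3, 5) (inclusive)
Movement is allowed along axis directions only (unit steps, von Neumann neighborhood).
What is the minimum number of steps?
5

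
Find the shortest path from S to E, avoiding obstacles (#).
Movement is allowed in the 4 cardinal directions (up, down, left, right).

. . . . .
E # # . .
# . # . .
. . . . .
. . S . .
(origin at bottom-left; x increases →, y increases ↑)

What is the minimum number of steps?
9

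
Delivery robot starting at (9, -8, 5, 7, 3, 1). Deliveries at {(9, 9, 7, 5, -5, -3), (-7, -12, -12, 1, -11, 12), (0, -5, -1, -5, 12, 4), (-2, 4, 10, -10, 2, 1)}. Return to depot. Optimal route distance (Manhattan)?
248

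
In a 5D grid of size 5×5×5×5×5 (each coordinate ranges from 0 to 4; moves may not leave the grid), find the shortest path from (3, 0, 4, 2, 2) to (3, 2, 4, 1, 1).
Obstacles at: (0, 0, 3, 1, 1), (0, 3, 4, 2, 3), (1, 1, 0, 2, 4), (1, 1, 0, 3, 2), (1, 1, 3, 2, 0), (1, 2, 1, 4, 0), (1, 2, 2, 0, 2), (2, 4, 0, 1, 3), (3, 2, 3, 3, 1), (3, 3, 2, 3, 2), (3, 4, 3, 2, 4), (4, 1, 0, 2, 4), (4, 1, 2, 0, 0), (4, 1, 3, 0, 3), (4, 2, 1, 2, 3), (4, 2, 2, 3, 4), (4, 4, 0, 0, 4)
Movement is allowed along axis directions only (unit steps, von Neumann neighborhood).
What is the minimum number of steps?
4
(one shortest path: (3, 0, 4, 2, 2) → (3, 1, 4, 2, 2) → (3, 2, 4, 2, 2) → (3, 2, 4, 1, 2) → (3, 2, 4, 1, 1))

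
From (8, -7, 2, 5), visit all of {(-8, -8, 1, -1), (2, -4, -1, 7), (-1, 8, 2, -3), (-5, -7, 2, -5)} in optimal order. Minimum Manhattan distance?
68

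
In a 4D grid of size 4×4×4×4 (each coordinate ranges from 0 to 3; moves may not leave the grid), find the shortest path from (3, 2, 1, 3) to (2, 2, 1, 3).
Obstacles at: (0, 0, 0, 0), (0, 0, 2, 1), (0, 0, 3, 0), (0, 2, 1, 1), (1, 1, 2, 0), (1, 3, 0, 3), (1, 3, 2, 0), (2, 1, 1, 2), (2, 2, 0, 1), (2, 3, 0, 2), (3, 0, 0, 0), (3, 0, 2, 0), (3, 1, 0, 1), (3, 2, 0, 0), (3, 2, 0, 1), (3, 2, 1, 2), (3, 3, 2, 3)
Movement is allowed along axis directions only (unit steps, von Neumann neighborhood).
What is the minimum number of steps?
1
(one shortest path: (3, 2, 1, 3) → (2, 2, 1, 3))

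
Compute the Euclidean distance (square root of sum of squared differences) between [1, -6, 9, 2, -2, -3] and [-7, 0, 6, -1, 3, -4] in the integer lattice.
12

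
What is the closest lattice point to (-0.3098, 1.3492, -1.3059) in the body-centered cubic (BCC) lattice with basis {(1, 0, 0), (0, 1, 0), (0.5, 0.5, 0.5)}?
(-0.5, 1.5, -1.5)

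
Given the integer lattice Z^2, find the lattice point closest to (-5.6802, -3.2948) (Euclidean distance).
(-6, -3)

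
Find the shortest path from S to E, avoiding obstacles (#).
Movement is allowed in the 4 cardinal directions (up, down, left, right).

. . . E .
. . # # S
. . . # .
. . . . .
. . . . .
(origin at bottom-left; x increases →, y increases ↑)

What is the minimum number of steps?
2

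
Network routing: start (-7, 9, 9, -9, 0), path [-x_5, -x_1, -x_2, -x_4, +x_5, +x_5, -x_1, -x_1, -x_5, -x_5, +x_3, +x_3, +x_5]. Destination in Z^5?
(-10, 8, 11, -10, 0)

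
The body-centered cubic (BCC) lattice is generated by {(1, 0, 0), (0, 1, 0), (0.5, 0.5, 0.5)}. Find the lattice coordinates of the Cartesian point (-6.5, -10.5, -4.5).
-2b₁ - 6b₂ - 9b₃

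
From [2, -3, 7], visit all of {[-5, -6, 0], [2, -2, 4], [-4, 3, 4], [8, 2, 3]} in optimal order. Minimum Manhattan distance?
43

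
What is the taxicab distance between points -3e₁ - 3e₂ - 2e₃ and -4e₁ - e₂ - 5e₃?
6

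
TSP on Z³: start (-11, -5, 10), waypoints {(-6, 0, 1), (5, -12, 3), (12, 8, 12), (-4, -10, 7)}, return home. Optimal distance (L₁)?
122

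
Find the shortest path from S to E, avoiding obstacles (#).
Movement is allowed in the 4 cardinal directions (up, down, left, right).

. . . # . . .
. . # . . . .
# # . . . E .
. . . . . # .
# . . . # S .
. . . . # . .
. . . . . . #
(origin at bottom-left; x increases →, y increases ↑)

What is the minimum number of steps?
4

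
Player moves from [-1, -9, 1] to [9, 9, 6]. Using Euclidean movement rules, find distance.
21.1896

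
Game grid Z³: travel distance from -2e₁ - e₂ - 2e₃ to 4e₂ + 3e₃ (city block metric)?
12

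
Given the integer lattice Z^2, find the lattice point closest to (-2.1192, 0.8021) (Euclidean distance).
(-2, 1)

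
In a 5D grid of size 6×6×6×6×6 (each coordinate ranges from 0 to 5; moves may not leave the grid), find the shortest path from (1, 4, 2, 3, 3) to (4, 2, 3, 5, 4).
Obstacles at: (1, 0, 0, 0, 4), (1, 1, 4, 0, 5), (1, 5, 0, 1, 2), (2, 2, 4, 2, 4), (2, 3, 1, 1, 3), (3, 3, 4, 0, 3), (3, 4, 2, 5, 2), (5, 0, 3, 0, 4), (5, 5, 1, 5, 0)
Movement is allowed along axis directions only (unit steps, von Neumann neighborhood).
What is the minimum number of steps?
9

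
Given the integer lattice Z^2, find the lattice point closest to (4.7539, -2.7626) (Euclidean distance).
(5, -3)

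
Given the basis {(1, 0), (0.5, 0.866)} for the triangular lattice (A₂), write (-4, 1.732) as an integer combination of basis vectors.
-5b₁ + 2b₂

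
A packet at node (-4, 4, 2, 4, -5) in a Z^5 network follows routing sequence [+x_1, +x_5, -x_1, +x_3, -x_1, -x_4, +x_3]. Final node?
(-5, 4, 4, 3, -4)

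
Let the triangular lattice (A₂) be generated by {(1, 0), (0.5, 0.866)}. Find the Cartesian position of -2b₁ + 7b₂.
(1.5, 6.062)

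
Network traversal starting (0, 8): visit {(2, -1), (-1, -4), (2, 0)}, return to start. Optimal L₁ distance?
30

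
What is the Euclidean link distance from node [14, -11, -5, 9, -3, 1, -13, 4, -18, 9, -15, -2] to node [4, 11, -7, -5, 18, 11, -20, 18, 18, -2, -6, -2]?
55.3895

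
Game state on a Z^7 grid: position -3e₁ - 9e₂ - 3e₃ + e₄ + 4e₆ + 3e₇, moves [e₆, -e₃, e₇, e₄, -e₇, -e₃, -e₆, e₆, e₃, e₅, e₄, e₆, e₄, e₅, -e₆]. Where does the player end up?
(-3, -9, -4, 4, 2, 5, 3)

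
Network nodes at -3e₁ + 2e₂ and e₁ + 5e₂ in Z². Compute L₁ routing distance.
7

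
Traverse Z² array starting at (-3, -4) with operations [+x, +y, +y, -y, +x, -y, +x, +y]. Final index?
(0, -3)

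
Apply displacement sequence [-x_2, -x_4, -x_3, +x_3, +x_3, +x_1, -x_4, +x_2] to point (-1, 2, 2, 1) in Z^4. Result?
(0, 2, 3, -1)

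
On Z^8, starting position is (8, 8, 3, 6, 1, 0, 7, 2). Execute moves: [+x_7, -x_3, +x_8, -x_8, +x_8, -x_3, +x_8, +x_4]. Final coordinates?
(8, 8, 1, 7, 1, 0, 8, 4)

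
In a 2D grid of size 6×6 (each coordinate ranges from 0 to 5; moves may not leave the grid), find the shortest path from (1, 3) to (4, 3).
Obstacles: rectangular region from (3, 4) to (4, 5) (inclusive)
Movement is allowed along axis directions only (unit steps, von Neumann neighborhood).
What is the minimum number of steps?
3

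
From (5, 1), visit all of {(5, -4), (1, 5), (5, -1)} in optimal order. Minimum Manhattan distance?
18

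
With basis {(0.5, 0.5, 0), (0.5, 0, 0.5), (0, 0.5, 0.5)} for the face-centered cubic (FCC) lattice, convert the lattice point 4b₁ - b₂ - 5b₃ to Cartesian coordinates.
(1.5, -0.5, -3)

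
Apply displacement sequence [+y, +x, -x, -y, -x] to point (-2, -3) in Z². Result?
(-3, -3)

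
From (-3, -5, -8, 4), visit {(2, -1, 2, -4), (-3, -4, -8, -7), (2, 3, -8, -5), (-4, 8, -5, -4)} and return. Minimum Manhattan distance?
88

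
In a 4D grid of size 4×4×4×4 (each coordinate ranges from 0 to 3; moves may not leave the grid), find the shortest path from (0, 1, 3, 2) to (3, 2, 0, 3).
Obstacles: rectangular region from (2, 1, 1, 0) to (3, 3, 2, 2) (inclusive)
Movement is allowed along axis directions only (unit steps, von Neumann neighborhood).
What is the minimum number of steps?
8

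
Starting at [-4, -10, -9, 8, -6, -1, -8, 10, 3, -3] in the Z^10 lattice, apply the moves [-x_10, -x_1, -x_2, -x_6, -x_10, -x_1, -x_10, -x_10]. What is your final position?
(-6, -11, -9, 8, -6, -2, -8, 10, 3, -7)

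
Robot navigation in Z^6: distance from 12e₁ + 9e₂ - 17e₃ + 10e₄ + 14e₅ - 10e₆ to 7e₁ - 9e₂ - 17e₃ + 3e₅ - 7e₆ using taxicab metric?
47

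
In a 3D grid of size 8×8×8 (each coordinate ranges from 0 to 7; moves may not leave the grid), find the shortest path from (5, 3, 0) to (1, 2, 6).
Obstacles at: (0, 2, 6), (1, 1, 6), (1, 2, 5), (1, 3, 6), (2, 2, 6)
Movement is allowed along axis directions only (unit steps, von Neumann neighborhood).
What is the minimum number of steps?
13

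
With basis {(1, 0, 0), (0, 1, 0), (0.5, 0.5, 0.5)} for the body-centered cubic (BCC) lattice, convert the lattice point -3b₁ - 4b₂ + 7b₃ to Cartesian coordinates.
(0.5, -0.5, 3.5)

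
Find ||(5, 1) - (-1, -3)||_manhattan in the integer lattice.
10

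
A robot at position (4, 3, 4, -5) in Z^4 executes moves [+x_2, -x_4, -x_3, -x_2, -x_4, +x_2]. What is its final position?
(4, 4, 3, -7)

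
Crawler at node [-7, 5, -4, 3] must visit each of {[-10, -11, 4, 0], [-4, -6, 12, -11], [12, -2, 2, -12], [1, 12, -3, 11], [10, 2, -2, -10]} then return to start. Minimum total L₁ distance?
168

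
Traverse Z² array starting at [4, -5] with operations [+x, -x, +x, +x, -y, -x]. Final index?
(5, -6)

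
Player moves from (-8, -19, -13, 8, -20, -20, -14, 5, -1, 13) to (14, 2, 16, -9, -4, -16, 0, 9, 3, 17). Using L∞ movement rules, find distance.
29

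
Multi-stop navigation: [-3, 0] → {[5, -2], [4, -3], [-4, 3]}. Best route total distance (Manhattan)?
20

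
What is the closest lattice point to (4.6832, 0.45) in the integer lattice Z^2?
(5, 0)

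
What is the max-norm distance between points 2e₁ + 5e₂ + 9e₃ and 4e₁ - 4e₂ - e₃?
10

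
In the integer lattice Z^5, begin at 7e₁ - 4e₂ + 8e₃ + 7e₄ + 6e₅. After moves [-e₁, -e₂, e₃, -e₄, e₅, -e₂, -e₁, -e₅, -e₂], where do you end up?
(5, -7, 9, 6, 6)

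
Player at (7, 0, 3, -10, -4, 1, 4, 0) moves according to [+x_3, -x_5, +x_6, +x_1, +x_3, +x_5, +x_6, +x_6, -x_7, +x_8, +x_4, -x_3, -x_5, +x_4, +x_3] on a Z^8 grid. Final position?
(8, 0, 5, -8, -5, 4, 3, 1)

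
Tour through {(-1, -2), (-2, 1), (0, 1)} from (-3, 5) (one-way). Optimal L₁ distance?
11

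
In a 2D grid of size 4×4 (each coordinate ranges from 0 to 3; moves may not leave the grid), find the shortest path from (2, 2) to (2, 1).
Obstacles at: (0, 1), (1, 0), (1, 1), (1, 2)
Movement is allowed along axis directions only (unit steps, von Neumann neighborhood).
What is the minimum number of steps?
1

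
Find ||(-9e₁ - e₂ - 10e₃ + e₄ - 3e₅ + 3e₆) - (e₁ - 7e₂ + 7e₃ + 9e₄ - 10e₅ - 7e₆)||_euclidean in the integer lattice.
25.2587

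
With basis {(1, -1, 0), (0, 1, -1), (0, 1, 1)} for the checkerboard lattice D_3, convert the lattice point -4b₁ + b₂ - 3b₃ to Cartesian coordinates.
(-4, 2, -4)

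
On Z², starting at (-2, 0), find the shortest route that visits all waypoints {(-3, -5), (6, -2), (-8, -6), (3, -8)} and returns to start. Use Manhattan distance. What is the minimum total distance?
44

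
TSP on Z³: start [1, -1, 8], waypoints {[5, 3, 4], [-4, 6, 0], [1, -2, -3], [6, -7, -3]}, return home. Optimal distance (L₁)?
76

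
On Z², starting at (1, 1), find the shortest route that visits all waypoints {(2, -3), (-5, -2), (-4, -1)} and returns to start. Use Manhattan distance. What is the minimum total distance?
22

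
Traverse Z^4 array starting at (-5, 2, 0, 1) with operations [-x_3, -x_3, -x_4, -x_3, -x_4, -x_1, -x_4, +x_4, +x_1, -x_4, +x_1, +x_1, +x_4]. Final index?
(-3, 2, -3, -1)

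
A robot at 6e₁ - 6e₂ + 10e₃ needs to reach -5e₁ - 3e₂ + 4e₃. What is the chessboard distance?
11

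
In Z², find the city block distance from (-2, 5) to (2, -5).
14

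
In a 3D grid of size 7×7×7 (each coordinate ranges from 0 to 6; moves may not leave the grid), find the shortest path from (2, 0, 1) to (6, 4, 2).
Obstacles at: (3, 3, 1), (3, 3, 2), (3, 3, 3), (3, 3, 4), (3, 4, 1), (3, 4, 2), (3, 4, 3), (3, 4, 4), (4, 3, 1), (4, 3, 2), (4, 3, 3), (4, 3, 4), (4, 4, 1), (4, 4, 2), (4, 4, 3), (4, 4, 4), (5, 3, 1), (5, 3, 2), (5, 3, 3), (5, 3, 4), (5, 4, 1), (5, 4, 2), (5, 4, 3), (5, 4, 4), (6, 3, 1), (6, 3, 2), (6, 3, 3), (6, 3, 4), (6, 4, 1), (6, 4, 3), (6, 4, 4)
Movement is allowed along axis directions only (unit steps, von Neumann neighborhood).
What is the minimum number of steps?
11
(one shortest path: (2, 0, 1) → (2, 1, 1) → (2, 2, 1) → (2, 3, 1) → (2, 4, 1) → (2, 5, 1) → (3, 5, 1) → (4, 5, 1) → (5, 5, 1) → (6, 5, 1) → (6, 5, 2) → (6, 4, 2))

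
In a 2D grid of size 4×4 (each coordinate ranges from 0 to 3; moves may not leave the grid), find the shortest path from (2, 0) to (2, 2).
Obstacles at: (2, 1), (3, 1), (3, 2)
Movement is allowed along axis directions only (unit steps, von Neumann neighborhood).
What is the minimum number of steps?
4
(one shortest path: (2, 0) → (1, 0) → (1, 1) → (1, 2) → (2, 2))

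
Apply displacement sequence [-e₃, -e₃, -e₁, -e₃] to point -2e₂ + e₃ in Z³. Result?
(-1, -2, -2)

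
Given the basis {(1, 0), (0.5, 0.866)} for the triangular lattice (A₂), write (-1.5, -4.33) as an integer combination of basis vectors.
b₁ - 5b₂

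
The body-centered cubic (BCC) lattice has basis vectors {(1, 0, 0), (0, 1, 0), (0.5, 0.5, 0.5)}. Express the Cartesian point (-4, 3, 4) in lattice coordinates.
-8b₁ - b₂ + 8b₃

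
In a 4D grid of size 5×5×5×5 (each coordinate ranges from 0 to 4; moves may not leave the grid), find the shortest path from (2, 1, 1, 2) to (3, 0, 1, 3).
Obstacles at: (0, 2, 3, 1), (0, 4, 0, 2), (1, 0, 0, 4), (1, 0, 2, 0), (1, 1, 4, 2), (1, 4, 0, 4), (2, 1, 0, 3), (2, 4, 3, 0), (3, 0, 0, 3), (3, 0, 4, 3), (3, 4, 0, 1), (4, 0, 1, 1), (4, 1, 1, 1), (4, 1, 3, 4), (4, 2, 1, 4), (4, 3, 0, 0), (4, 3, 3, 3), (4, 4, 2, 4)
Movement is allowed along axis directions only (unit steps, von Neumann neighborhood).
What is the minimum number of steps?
3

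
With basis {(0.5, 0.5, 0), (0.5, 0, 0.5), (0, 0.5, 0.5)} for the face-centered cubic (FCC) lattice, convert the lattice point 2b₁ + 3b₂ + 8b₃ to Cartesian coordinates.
(2.5, 5, 5.5)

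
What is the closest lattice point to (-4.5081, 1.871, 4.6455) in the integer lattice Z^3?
(-5, 2, 5)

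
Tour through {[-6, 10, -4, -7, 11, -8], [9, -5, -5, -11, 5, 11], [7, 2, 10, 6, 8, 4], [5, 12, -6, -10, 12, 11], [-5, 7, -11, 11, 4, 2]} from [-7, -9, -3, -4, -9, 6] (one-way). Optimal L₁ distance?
211
(one optimal route: (-7, -9, -3, -4, -9, 6) → (9, -5, -5, -11, 5, 11) → (5, 12, -6, -10, 12, 11) → (-6, 10, -4, -7, 11, -8) → (-5, 7, -11, 11, 4, 2) → (7, 2, 10, 6, 8, 4))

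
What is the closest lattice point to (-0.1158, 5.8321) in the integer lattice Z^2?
(0, 6)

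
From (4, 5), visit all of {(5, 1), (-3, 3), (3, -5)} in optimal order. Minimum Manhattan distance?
27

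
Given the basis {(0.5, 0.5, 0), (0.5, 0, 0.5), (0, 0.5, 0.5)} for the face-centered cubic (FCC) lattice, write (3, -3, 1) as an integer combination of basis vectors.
-b₁ + 7b₂ - 5b₃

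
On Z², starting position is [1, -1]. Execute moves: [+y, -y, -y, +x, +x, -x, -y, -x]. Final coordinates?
(1, -3)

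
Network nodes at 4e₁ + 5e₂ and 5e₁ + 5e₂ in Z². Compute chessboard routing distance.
1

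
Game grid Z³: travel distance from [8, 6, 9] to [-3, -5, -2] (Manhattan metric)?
33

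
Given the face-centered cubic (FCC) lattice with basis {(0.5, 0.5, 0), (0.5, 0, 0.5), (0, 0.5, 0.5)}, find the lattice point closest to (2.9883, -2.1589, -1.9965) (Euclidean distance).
(3, -2, -2)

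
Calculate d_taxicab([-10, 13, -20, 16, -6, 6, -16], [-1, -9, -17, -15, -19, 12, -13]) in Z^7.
87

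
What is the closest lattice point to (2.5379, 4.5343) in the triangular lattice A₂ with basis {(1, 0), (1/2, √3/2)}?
(2.5, 4.33)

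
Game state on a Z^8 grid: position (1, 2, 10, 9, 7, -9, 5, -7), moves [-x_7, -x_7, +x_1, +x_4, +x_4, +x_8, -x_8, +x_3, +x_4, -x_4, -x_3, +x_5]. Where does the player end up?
(2, 2, 10, 11, 8, -9, 3, -7)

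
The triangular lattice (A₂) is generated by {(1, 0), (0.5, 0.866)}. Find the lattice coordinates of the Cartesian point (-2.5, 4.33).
-5b₁ + 5b₂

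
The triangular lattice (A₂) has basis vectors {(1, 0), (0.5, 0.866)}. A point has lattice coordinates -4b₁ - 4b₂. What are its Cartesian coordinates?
(-6, -3.464)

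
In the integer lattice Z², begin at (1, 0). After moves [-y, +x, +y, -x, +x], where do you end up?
(2, 0)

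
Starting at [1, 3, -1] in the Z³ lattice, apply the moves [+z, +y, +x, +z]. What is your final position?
(2, 4, 1)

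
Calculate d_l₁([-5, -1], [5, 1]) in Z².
12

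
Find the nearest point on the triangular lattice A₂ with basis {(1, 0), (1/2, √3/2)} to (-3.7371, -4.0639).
(-3.5, -4.33)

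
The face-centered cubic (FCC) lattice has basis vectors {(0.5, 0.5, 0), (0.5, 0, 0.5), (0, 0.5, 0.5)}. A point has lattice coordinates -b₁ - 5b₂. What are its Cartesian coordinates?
(-3, -0.5, -2.5)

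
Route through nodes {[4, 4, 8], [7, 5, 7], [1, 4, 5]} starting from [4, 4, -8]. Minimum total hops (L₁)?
27
(one optimal route: (4, 4, -8) → (1, 4, 5) → (4, 4, 8) → (7, 5, 7))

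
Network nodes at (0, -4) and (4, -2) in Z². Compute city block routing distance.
6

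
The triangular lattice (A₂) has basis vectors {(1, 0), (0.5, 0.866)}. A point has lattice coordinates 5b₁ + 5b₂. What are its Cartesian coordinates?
(7.5, 4.33)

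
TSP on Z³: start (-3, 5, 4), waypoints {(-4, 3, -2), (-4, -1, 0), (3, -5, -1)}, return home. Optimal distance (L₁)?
48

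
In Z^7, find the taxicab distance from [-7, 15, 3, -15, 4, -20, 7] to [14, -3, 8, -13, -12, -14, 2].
73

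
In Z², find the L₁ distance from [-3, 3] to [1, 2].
5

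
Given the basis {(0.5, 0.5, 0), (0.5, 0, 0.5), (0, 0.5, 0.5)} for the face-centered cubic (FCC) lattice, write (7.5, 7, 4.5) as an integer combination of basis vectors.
10b₁ + 5b₂ + 4b₃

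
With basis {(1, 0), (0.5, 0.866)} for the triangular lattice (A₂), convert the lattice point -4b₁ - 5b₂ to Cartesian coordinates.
(-6.5, -4.33)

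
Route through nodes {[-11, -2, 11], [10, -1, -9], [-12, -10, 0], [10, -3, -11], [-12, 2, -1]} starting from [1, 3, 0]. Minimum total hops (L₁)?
94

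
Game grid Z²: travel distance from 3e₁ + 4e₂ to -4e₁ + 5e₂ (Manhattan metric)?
8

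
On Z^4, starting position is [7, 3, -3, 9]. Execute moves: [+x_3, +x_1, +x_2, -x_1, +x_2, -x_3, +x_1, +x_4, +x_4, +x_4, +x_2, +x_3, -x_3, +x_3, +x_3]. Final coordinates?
(8, 6, -1, 12)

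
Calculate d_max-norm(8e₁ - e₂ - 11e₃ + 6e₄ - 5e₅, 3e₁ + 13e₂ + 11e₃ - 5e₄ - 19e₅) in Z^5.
22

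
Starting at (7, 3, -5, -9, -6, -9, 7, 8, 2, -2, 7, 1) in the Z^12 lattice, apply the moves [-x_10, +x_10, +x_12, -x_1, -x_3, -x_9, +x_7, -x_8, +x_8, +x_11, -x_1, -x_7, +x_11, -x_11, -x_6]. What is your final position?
(5, 3, -6, -9, -6, -10, 7, 8, 1, -2, 8, 2)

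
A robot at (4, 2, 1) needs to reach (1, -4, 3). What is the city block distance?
11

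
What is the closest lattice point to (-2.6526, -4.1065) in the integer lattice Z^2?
(-3, -4)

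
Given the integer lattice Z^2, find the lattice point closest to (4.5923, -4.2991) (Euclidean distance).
(5, -4)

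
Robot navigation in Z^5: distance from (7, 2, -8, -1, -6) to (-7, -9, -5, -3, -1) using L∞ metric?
14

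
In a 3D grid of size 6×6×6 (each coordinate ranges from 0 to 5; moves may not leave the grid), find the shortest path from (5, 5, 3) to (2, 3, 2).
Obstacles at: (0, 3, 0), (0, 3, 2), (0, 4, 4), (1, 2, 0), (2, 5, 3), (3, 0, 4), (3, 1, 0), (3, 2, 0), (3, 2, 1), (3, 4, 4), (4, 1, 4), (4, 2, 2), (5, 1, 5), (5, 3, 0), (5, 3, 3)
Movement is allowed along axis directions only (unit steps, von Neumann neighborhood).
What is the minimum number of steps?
6
(one shortest path: (5, 5, 3) → (4, 5, 3) → (3, 5, 3) → (3, 4, 3) → (2, 4, 3) → (2, 3, 3) → (2, 3, 2))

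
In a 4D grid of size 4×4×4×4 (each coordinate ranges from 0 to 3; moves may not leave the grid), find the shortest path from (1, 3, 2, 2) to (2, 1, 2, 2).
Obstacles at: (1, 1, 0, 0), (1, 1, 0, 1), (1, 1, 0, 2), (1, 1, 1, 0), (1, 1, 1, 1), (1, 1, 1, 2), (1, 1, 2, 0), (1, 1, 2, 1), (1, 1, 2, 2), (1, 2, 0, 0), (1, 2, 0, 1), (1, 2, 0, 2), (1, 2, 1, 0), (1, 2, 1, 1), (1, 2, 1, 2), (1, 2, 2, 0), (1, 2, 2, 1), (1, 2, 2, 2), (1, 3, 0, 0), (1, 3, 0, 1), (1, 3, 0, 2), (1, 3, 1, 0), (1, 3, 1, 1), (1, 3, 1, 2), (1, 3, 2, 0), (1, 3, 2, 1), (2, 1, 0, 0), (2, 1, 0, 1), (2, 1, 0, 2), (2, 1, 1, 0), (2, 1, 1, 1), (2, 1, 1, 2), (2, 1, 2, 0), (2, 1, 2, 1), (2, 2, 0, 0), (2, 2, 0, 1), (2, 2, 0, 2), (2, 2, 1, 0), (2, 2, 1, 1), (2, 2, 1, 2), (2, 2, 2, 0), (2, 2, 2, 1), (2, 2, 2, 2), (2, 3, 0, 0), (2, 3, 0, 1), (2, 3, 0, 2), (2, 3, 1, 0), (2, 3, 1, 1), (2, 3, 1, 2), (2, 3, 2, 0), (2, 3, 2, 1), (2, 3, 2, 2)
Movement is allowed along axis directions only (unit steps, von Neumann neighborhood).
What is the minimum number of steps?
5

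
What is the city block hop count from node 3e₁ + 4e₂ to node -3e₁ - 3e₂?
13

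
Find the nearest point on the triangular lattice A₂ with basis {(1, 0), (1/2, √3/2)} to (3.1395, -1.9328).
(3, -1.732)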